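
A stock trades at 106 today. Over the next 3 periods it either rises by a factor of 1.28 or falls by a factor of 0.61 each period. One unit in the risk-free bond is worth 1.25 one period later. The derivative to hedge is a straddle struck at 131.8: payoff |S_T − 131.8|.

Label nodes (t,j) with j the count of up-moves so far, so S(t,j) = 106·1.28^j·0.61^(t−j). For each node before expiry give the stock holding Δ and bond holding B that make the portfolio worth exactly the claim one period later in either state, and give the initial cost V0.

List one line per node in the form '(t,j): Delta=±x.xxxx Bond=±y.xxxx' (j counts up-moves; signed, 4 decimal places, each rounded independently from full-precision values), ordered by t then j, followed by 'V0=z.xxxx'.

No-arbitrage ⇒ martingale measure with p* = (R−d)/(u−d) = 0.9552.
Payoff layer (t=3): V(3,0)=107.7400, V(3,1)=81.3135, V(3,2)=25.8611, V(3,3)=90.4981
(2,0): S=39.4426. Δ = (V_up−V_dn)/(S_up−S_dn) = (81.3135−107.7400)/(50.4865−24.0600) = -1.0000. V = [p*·81.3135 + (1−p*)·107.7400]/1.25 = 65.9974. B = V − Δ·S = 105.4400.
(2,1): S=82.7648. Δ = (V_up−V_dn)/(S_up−S_dn) = (25.8611−81.3135)/(105.9389−50.4865) = -1.0000. V = [p*·25.8611 + (1−p*)·81.3135]/1.25 = 22.6752. B = V − Δ·S = 105.4400.
(2,2): S=173.6704. Δ = (V_up−V_dn)/(S_up−S_dn) = (90.4981−25.8611)/(222.2981−105.9389) = 0.5555. V = [p*·90.4981 + (1−p*)·25.8611]/1.25 = 70.0831. B = V − Δ·S = -26.3901.
(1,0): S=64.6600. Δ = (V_up−V_dn)/(S_up−S_dn) = (22.6752−65.9974)/(82.7648−39.4426) = -1.0000. V = [p*·22.6752 + (1−p*)·65.9974]/1.25 = 19.6920. B = V − Δ·S = 84.3520.
(1,1): S=135.6800. Δ = (V_up−V_dn)/(S_up−S_dn) = (70.0831−22.6752)/(173.6704−82.7648) = 0.5215. V = [p*·70.0831 + (1−p*)·22.6752]/1.25 = 54.3683. B = V − Δ·S = -16.3898.
(0,0): S=106.0000. Δ = (V_up−V_dn)/(S_up−S_dn) = (54.3683−19.6920)/(135.6800−64.6600) = 0.4883. V = [p*·54.3683 + (1−p*)·19.6920]/1.25 = 42.2525. B = V − Δ·S = -9.5032.
Root portfolio cost Δ·106+B reproduces V0=42.2525.

(0,0): Delta=0.4883 Bond=-9.5032
(1,0): Delta=-1.0000 Bond=84.3520
(1,1): Delta=0.5215 Bond=-16.3898
(2,0): Delta=-1.0000 Bond=105.4400
(2,1): Delta=-1.0000 Bond=105.4400
(2,2): Delta=0.5555 Bond=-26.3901
V0=42.2525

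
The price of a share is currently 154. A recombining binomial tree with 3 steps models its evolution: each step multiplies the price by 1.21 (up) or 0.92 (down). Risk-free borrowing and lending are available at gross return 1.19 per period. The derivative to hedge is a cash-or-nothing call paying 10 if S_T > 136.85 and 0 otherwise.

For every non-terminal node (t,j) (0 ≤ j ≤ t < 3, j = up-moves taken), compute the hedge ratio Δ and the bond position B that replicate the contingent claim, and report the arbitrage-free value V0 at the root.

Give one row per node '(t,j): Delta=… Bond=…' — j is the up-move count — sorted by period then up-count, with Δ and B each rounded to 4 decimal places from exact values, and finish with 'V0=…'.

(0,0): Delta=0.0008 Bond=5.8164
(1,0): Delta=0.0141 Bond=5.0296
(1,1): Delta=0.0000 Bond=7.0616
(2,0): Delta=0.2645 Bond=-26.6589
(2,1): Delta=0.0000 Bond=8.4034
(2,2): Delta=0.0000 Bond=8.4034
V0=5.9322

The replicating-portfolio and risk-neutral prices coincide; use p* = (1.19−0.92)/(1.21−0.92) = 0.9310 for the latter.
At expiry t=3: V(3,0)=0.0000, V(3,1)=10.0000, V(3,2)=10.0000, V(3,3)=10.0000
Node (2,0) S=130.3456: V=(p*·10.0000+(1−p*)·0.0000)/1.19=7.8238; Δ=(10.0000−0.0000)/(157.7182−119.9180)=0.2645; B=V−Δ·S=-26.6589
Node (2,1) S=171.4328: V=(p*·10.0000+(1−p*)·10.0000)/1.19=8.4034; Δ=(10.0000−10.0000)/(207.4337−157.7182)=0.0000; B=V−Δ·S=8.4034
Node (2,2) S=225.4714: V=(p*·10.0000+(1−p*)·10.0000)/1.19=8.4034; Δ=(10.0000−10.0000)/(272.8204−207.4337)=0.0000; B=V−Δ·S=8.4034
Node (1,0) S=141.6800: V=(p*·8.4034+(1−p*)·7.8238)/1.19=7.0281; Δ=(8.4034−7.8238)/(171.4328−130.3456)=0.0141; B=V−Δ·S=5.0296
Node (1,1) S=186.3400: V=(p*·8.4034+(1−p*)·8.4034)/1.19=7.0616; Δ=(8.4034−8.4034)/(225.4714−171.4328)=0.0000; B=V−Δ·S=7.0616
Node (0,0) S=154.0000: V=(p*·7.0616+(1−p*)·7.0281)/1.19=5.9322; Δ=(7.0616−7.0281)/(186.3400−141.6800)=0.0008; B=V−Δ·S=5.8164
The time-0 hedge costs 5.9322, which is the no-arbitrage price.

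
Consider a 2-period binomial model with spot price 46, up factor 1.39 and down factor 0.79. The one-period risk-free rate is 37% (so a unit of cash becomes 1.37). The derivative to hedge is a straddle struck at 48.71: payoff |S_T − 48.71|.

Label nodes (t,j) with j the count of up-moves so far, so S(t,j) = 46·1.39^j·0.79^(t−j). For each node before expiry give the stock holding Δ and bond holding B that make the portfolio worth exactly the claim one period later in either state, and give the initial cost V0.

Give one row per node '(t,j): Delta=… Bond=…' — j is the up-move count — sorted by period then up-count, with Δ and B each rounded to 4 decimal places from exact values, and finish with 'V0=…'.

No-arbitrage ⇒ martingale measure with p* = (R−d)/(u−d) = 0.9667.
Terminal values V(2,·): V(2,0)=20.0014, V(2,1)=1.8026, V(2,2)=40.1666
  t=1,j=0: stock 36.3400 → up 50.5126 (V=1.8026), down 28.7086 (V=20.0014). Price 1.7586; hedge Δ=-0.8347, bond B=32.0899.
  t=1,j=1: stock 63.9400 → up 88.8766 (V=40.1666), down 50.5126 (V=1.8026). Price 28.3853; hedge Δ=1.0000, bond B=-35.5547.
  t=0,j=0: stock 46.0000 → up 63.9400 (V=28.3853), down 36.3400 (V=1.7586). Price 20.0713; hedge Δ=0.9647, bond B=-24.3065.
Each (Δ,B) replicates both successor values, so the strategy is self-financing and V0 is arbitrage-free.

(0,0): Delta=0.9647 Bond=-24.3065
(1,0): Delta=-0.8347 Bond=32.0899
(1,1): Delta=1.0000 Bond=-35.5547
V0=20.0713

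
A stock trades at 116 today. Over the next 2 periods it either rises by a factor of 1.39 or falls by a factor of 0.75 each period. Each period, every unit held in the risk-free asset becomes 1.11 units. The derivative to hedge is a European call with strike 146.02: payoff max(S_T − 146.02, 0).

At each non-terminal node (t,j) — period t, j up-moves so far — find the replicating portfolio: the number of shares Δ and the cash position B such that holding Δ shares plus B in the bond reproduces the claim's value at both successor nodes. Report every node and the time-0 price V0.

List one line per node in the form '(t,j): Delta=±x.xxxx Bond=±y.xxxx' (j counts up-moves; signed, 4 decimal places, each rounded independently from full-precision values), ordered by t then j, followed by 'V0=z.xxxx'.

(0,0): Delta=0.5331 Bond=-41.7858
(1,0): Delta=0.0000 Bond=0.0000
(1,1): Delta=0.7569 Bond=-82.4573
V0=20.0572

No-arbitrage ⇒ martingale measure with p* = (R−d)/(u−d) = 0.5625.
Terminal values V(2,·): V(2,0)=0.0000, V(2,1)=0.0000, V(2,2)=78.1036
  t=1,j=0: stock 87.0000 → up 120.9300 (V=0.0000), down 65.2500 (V=0.0000). Price 0.0000; hedge Δ=0.0000, bond B=0.0000.
  t=1,j=1: stock 161.2400 → up 224.1236 (V=78.1036), down 120.9300 (V=0.0000). Price 39.5795; hedge Δ=0.7569, bond B=-82.4573.
  t=0,j=0: stock 116.0000 → up 161.2400 (V=39.5795), down 87.0000 (V=0.0000). Price 20.0572; hedge Δ=0.5331, bond B=-41.7858.
Root portfolio cost Δ·116+B reproduces V0=20.0572.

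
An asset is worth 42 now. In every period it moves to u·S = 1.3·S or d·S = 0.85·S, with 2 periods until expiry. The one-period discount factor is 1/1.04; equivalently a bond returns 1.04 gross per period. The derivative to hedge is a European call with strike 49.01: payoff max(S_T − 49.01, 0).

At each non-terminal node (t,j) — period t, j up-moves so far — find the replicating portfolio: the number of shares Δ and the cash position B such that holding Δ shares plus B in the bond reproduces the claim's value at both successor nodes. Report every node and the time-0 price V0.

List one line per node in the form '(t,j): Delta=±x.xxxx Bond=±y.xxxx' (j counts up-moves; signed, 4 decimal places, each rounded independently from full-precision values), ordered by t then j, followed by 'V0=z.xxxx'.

(0,0): Delta=0.4719 Bond=-16.1998
(1,0): Delta=0.0000 Bond=0.0000
(1,1): Delta=0.8942 Bond=-39.9028
V0=3.6211

Risk-neutral probability p* = (R−d)/(u−d) = (1.04−0.85)/(1.3−0.85) = 0.4222.
At expiry t=2: V(2,0)=0.0000, V(2,1)=0.0000, V(2,2)=21.9700
Node (1,0) S=35.7000: V=(p*·0.0000+(1−p*)·0.0000)/1.04=0.0000; Δ=(0.0000−0.0000)/(46.4100−30.3450)=0.0000; B=V−Δ·S=0.0000
Node (1,1) S=54.6000: V=(p*·21.9700+(1−p*)·0.0000)/1.04=8.9194; Δ=(21.9700−0.0000)/(70.9800−46.4100)=0.8942; B=V−Δ·S=-39.9028
Node (0,0) S=42.0000: V=(p*·8.9194+(1−p*)·0.0000)/1.04=3.6211; Δ=(8.9194−0.0000)/(54.6000−35.7000)=0.4719; B=V−Δ·S=-16.1998
The time-0 hedge costs 3.6211, which is the no-arbitrage price.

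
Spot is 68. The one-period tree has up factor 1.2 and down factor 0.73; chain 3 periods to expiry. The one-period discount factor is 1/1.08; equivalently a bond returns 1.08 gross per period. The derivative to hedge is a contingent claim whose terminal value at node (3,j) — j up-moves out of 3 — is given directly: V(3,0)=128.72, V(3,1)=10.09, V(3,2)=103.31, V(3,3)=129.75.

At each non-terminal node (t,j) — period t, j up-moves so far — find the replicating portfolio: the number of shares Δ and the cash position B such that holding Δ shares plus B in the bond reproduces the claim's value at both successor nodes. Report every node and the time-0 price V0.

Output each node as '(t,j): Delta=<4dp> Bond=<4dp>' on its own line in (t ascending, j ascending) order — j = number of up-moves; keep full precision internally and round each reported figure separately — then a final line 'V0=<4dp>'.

(0,0): Delta=1.1368 Bond=2.9360
(1,0): Delta=1.5530 Bond=-17.4887
(1,1): Delta=1.0500 Bond=10.2542
(2,0): Delta=-6.9653 Bond=289.7918
(2,1): Delta=3.3296 Bond=-124.7208
(2,2): Delta=0.5745 Bond=57.6330
V0=80.2372

Risk-neutral probability p* = (R−d)/(u−d) = (1.08−0.73)/(1.2−0.73) = 0.7447.
Terminal values V(3,·): V(3,0)=128.7200, V(3,1)=10.0900, V(3,2)=103.3100, V(3,3)=129.7500
(2,0): S=36.2372. Δ = (V_up−V_dn)/(S_up−S_dn) = (10.0900−128.7200)/(43.4846−26.4532) = -6.9653. V = [p*·10.0900 + (1−p*)·128.7200]/1.08 = 37.3875. B = V − Δ·S = 289.7918.
(2,1): S=59.5680. Δ = (V_up−V_dn)/(S_up−S_dn) = (103.3100−10.0900)/(71.4816−43.4846) = 3.3296. V = [p*·103.3100 + (1−p*)·10.0900]/1.08 = 73.6196. B = V − Δ·S = -124.7208.
(2,2): S=97.9200. Δ = (V_up−V_dn)/(S_up−S_dn) = (129.7500−103.3100)/(117.5040−71.4816) = 0.5745. V = [p*·129.7500 + (1−p*)·103.3100]/1.08 = 113.8883. B = V − Δ·S = 57.6330.
(1,0): S=49.6400. Δ = (V_up−V_dn)/(S_up−S_dn) = (73.6196−37.3875)/(59.5680−36.2372) = 1.5530. V = [p*·73.6196 + (1−p*)·37.3875]/1.08 = 59.6008. B = V − Δ·S = -17.4887.
(1,1): S=81.6000. Δ = (V_up−V_dn)/(S_up−S_dn) = (113.8883−73.6196)/(97.9200−59.5680) = 1.0500. V = [p*·113.8883 + (1−p*)·73.6196]/1.08 = 95.9323. B = V − Δ·S = 10.2542.
(0,0): S=68.0000. Δ = (V_up−V_dn)/(S_up−S_dn) = (95.9323−59.6008)/(81.6000−49.6400) = 1.1368. V = [p*·95.9323 + (1−p*)·59.6008]/1.08 = 80.2372. B = V − Δ·S = 2.9360.
Each (Δ,B) replicates both successor values, so the strategy is self-financing and V0 is arbitrage-free.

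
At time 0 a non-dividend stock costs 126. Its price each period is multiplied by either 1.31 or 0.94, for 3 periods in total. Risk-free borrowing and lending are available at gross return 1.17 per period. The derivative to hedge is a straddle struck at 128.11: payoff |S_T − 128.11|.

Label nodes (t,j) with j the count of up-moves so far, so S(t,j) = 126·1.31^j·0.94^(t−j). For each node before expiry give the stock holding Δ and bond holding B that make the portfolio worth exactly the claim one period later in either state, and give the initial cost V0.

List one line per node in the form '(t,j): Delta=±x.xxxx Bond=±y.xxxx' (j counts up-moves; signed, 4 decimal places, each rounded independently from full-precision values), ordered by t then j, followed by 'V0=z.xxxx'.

(0,0): Delta=0.8948 Bond=-65.1405
(1,0): Delta=0.6538 Bond=-47.6752
(1,1): Delta=1.0000 Bond=-93.5861
(2,0): Delta=-0.1388 Bond=32.4673
(2,1): Delta=1.0000 Bond=-109.4957
(2,2): Delta=1.0000 Bond=-109.4957
V0=47.5987

Risk-neutral probability p* = (R−d)/(u−d) = (1.17−0.94)/(1.31−0.94) = 0.6216.
Terminal payoffs: V(3,0)=23.4564, V(3,1)=17.7370, V(3,2)=75.1449, V(3,3)=155.1495
  t=2,j=0: stock 111.3336 → up 145.8470 (V=17.7370), down 104.6536 (V=23.4564). Price 17.0095; hedge Δ=-0.1388, bond B=32.4673.
  t=2,j=1: stock 155.1564 → up 203.2549 (V=75.1449), down 145.8470 (V=17.7370). Price 45.6607; hedge Δ=1.0000, bond B=-109.4957.
  t=2,j=2: stock 216.2286 → up 283.2595 (V=155.1495), down 203.2549 (V=75.1449). Price 106.7329; hedge Δ=1.0000, bond B=-109.4957.
  t=1,j=0: stock 118.4400 → up 155.1564 (V=45.6607), down 111.3336 (V=17.0095). Price 29.7604; hedge Δ=0.6538, bond B=-47.6752.
  t=1,j=1: stock 165.0600 → up 216.2286 (V=106.7329), down 155.1564 (V=45.6607). Price 71.4739; hedge Δ=1.0000, bond B=-93.5861.
  t=0,j=0: stock 126.0000 → up 165.0600 (V=71.4739), down 118.4400 (V=29.7604). Price 47.5987; hedge Δ=0.8948, bond B=-65.1405.
Root portfolio cost Δ·126+B reproduces V0=47.5987.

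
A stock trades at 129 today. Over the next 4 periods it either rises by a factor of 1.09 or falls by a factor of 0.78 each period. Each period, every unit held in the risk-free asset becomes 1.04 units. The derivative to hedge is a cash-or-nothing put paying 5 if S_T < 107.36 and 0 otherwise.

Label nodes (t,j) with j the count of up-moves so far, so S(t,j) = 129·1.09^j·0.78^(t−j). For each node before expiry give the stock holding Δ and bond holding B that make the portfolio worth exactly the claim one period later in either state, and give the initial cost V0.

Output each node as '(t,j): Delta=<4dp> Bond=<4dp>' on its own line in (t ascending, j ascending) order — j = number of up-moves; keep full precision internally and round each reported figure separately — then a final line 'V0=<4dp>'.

(0,0): Delta=-0.0378 Bond=5.4128
(1,0): Delta=-0.1043 Bond=12.3123
(1,1): Delta=-0.0287 Bond=4.3441
(2,0): Delta=0.0000 Bond=4.6228
(2,1): Delta=-0.1186 Bond=14.3782
(2,2): Delta=-0.0163 Bond=2.6217
(3,0): Delta=0.0000 Bond=4.8077
(3,1): Delta=0.0000 Bond=4.8077
(3,2): Delta=-0.1349 Bond=16.9045
(3,3): Delta=0.0000 Bond=0.0000
V0=0.5323

Under the risk-neutral measure, an up-move has probability p* = (R−d)/(u−d) = 0.8387 and values discount at R = 1.04.
At expiry t=4: V(4,0)=5.0000, V(4,1)=5.0000, V(4,2)=5.0000, V(4,3)=0.0000, V(4,4)=0.0000
(3,0): S=61.2172. Δ = (V_up−V_dn)/(S_up−S_dn) = (5.0000−5.0000)/(66.7268−47.7494) = 0.0000. V = [p*·5.0000 + (1−p*)·5.0000]/1.04 = 4.8077. B = V − Δ·S = 4.8077.
(3,1): S=85.5471. Δ = (V_up−V_dn)/(S_up−S_dn) = (5.0000−5.0000)/(93.2464−66.7268) = 0.0000. V = [p*·5.0000 + (1−p*)·5.0000]/1.04 = 4.8077. B = V − Δ·S = 4.8077.
(3,2): S=119.5466. Δ = (V_up−V_dn)/(S_up−S_dn) = (0.0000−5.0000)/(130.3058−93.2464) = -0.1349. V = [p*·0.0000 + (1−p*)·5.0000]/1.04 = 0.7754. B = V − Δ·S = 16.9045.
(3,3): S=167.0587. Δ = (V_up−V_dn)/(S_up−S_dn) = (0.0000−0.0000)/(182.0940−130.3058) = 0.0000. V = [p*·0.0000 + (1−p*)·0.0000]/1.04 = 0.0000. B = V − Δ·S = 0.0000.
(2,0): S=78.4836. Δ = (V_up−V_dn)/(S_up−S_dn) = (4.8077−4.8077)/(85.5471−61.2172) = 0.0000. V = [p*·4.8077 + (1−p*)·4.8077]/1.04 = 4.6228. B = V − Δ·S = 4.6228.
(2,1): S=109.6758. Δ = (V_up−V_dn)/(S_up−S_dn) = (0.7754−4.8077)/(119.5466−85.5471) = -0.1186. V = [p*·0.7754 + (1−p*)·4.8077]/1.04 = 1.3710. B = V − Δ·S = 14.3782.
(2,2): S=153.2649. Δ = (V_up−V_dn)/(S_up−S_dn) = (0.0000−0.7754)/(167.0587−119.5466) = -0.0163. V = [p*·0.0000 + (1−p*)·0.7754]/1.04 = 0.1203. B = V − Δ·S = 2.6217.
(1,0): S=100.6200. Δ = (V_up−V_dn)/(S_up−S_dn) = (1.3710−4.6228)/(109.6758−78.4836) = -0.1043. V = [p*·1.3710 + (1−p*)·4.6228]/1.04 = 1.8225. B = V − Δ·S = 12.3123.
(1,1): S=140.6100. Δ = (V_up−V_dn)/(S_up−S_dn) = (0.1203−1.3710)/(153.2649−109.6758) = -0.0287. V = [p*·0.1203 + (1−p*)·1.3710]/1.04 = 0.3096. B = V − Δ·S = 4.3441.
(0,0): S=129.0000. Δ = (V_up−V_dn)/(S_up−S_dn) = (0.3096−1.8225)/(140.6100−100.6200) = -0.0378. V = [p*·0.3096 + (1−p*)·1.8225]/1.04 = 0.5323. B = V − Δ·S = 5.4128.
Self-financing check: at every node Δ·S+B equals the discounted successor values.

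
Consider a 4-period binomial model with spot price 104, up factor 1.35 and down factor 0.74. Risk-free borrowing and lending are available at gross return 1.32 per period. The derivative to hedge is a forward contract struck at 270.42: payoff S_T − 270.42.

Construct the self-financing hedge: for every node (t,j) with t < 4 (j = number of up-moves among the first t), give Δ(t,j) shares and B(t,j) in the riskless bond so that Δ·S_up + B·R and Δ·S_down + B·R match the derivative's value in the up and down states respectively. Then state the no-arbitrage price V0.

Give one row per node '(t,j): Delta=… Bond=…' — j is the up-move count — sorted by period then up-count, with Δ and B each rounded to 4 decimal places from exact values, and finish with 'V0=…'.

Under the risk-neutral measure, an up-move has probability p* = (R−d)/(u−d) = 0.9508 and values discount at R = 1.32.
Terminal payoffs: V(4,0)=-239.2340, V(4,1)=-213.5266, V(4,2)=-166.6279, V(4,3)=-81.0695, V(4,4)=75.0167
  t=3,j=0: stock 42.1433 → up 56.8934 (V=-213.5266), down 31.1860 (V=-239.2340). Price -162.7203; hedge Δ=1.0000, bond B=-204.8636.
  t=3,j=1: stock 76.8830 → up 103.7921 (V=-166.6279), down 56.8934 (V=-213.5266). Price -127.9806; hedge Δ=1.0000, bond B=-204.8636.
  t=3,j=2: stock 140.2596 → up 189.3505 (V=-81.0695), down 103.7921 (V=-166.6279). Price -64.6040; hedge Δ=1.0000, bond B=-204.8636.
  t=3,j=3: stock 255.8790 → up 345.4367 (V=75.0167), down 189.3505 (V=-81.0695). Price 51.0154; hedge Δ=1.0000, bond B=-204.8636.
  t=2,j=0: stock 56.9504 → up 76.8830 (V=-127.9806), down 42.1433 (V=-162.7203). Price -98.2493; hedge Δ=1.0000, bond B=-155.1997.
  t=2,j=1: stock 103.8960 → up 140.2596 (V=-64.6040), down 76.8830 (V=-127.9806). Price -51.3037; hedge Δ=1.0000, bond B=-155.1997.
  t=2,j=2: stock 189.5400 → up 255.8790 (V=51.0154), down 140.2596 (V=-64.6040). Price 34.3403; hedge Δ=1.0000, bond B=-155.1997.
  t=1,j=0: stock 76.9600 → up 103.8960 (V=-51.3037), down 56.9504 (V=-98.2493). Price -40.6155; hedge Δ=1.0000, bond B=-117.5755.
  t=1,j=1: stock 140.4000 → up 189.5400 (V=34.3403), down 103.8960 (V=-51.3037). Price 22.8245; hedge Δ=1.0000, bond B=-117.5755.
  t=0,j=0: stock 104.0000 → up 140.4000 (V=22.8245), down 76.9600 (V=-40.6155). Price 14.9276; hedge Δ=1.0000, bond B=-89.0724.
Check: Δ(0,0)·S0 + B(0,0) = 14.9276 = V0.

(0,0): Delta=1.0000 Bond=-89.0724
(1,0): Delta=1.0000 Bond=-117.5755
(1,1): Delta=1.0000 Bond=-117.5755
(2,0): Delta=1.0000 Bond=-155.1997
(2,1): Delta=1.0000 Bond=-155.1997
(2,2): Delta=1.0000 Bond=-155.1997
(3,0): Delta=1.0000 Bond=-204.8636
(3,1): Delta=1.0000 Bond=-204.8636
(3,2): Delta=1.0000 Bond=-204.8636
(3,3): Delta=1.0000 Bond=-204.8636
V0=14.9276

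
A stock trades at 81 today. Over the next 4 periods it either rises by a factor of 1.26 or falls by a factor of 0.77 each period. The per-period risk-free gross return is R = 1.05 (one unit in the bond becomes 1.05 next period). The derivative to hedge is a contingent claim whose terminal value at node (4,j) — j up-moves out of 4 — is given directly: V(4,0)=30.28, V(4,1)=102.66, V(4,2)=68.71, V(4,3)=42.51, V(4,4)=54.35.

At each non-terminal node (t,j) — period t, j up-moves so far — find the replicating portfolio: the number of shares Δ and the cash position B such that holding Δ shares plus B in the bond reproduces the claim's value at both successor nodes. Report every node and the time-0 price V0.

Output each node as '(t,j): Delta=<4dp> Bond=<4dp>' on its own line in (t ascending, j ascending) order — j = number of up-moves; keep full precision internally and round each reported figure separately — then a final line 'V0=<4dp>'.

Since d<R<u, set p* = (R−d)/(u−d) = 0.5714; price each node as the discounted p*-expectation of its children.
Payoff layer (t=4): V(4,0)=30.2800, V(4,1)=102.6600, V(4,2)=68.7100, V(4,3)=42.5100, V(4,4)=54.3500
  t=3,j=0: stock 36.9792 → up 46.5938 (V=102.6600), down 28.4740 (V=30.2800). Price 68.2286; hedge Δ=3.9945, bond B=-79.4857.
  t=3,j=1: stock 60.5114 → up 76.2443 (V=68.7100), down 46.5938 (V=102.6600). Price 79.2952; hedge Δ=-1.1450, bond B=148.5810.
  t=3,j=2: stock 99.0186 → up 124.7635 (V=42.5100), down 76.2443 (V=68.7100). Price 51.1796; hedge Δ=-0.5400, bond B=104.6490.
  t=3,j=3: stock 162.0305 → up 204.1584 (V=54.3500), down 124.7635 (V=42.5100). Price 46.9293; hedge Δ=0.1491, bond B=22.7660.
  t=2,j=0: stock 48.0249 → up 60.5114 (V=79.2952), down 36.9792 (V=68.2286). Price 71.0023; hedge Δ=0.4703, bond B=48.4172.
  t=2,j=1: stock 78.5862 → up 99.0186 (V=51.1796), down 60.5114 (V=79.2952). Price 60.2182; hedge Δ=-0.7301, bond B=117.5971.
  t=2,j=2: stock 128.5956 → up 162.0305 (V=46.9293), down 99.0186 (V=51.1796). Price 46.4294; hedge Δ=-0.0675, bond B=55.1035.
  t=1,j=0: stock 62.3700 → up 78.5862 (V=60.2182), down 48.0249 (V=71.0023). Price 61.7523; hedge Δ=-0.3529, bond B=83.7606.
  t=1,j=1: stock 102.0600 → up 128.5956 (V=46.4294), down 78.5862 (V=60.2182). Price 49.8466; hedge Δ=-0.2757, bond B=77.9871.
  t=0,j=0: stock 81.0000 → up 102.0600 (V=49.8466), down 62.3700 (V=61.7523). Price 52.3324; hedge Δ=-0.3000, bond B=76.6300.
Check: Δ(0,0)·S0 + B(0,0) = 52.3324 = V0.

(0,0): Delta=-0.3000 Bond=76.6300
(1,0): Delta=-0.3529 Bond=83.7606
(1,1): Delta=-0.2757 Bond=77.9871
(2,0): Delta=0.4703 Bond=48.4172
(2,1): Delta=-0.7301 Bond=117.5971
(2,2): Delta=-0.0675 Bond=55.1035
(3,0): Delta=3.9945 Bond=-79.4857
(3,1): Delta=-1.1450 Bond=148.5810
(3,2): Delta=-0.5400 Bond=104.6490
(3,3): Delta=0.1491 Bond=22.7660
V0=52.3324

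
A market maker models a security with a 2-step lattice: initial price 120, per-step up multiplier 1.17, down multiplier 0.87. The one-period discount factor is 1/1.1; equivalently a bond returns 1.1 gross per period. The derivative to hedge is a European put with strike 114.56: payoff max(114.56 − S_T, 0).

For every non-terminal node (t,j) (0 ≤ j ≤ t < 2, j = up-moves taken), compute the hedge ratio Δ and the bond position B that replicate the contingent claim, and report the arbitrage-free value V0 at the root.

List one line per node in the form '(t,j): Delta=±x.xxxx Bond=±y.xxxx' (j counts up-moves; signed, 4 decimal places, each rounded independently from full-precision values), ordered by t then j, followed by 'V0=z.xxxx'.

(0,0): Delta=-0.1398 Bond=17.8480
(1,0): Delta=-0.7577 Bond=84.1407
(1,1): Delta=0.0000 Bond=0.0000
V0=1.0678

Under the risk-neutral measure, an up-move has probability p* = (R−d)/(u−d) = 0.7667 and values discount at R = 1.1.
Terminal values V(2,·): V(2,0)=23.7320, V(2,1)=0.0000, V(2,2)=0.0000
Node (1,0) S=104.4000: V=(p*·0.0000+(1−p*)·23.7320)/1.1=5.0341; Δ=(0.0000−23.7320)/(122.1480−90.8280)=-0.7577; B=V−Δ·S=84.1407
Node (1,1) S=140.4000: V=(p*·0.0000+(1−p*)·0.0000)/1.1=0.0000; Δ=(0.0000−0.0000)/(164.2680−122.1480)=0.0000; B=V−Δ·S=0.0000
Node (0,0) S=120.0000: V=(p*·0.0000+(1−p*)·5.0341)/1.1=1.0678; Δ=(0.0000−5.0341)/(140.4000−104.4000)=-0.1398; B=V−Δ·S=17.8480
Self-financing check: at every node Δ·S+B equals the discounted successor values.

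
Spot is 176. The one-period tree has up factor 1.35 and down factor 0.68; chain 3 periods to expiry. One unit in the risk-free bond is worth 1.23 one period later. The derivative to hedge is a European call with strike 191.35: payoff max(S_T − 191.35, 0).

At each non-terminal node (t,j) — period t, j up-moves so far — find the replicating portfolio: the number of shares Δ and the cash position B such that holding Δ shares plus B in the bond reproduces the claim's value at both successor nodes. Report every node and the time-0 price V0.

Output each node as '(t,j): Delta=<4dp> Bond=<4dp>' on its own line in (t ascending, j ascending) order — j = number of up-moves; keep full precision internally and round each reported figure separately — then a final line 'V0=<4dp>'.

The replicating-portfolio and risk-neutral prices coincide; use p* = (1.23−0.68)/(1.35−0.68) = 0.8209 for the latter.
Terminal values V(3,·): V(3,0)=0.0000, V(3,1)=0.0000, V(3,2)=26.7668, V(3,3)=241.6760
  t=2,j=0: stock 81.3824 → up 109.8662 (V=0.0000), down 55.3400 (V=0.0000). Price 0.0000; hedge Δ=0.0000, bond B=0.0000.
  t=2,j=1: stock 161.5680 → up 218.1168 (V=26.7668), down 109.8662 (V=0.0000). Price 17.8640; hedge Δ=0.2473, bond B=-22.0864.
  t=2,j=2: stock 320.7600 → up 433.0260 (V=241.6760), down 218.1168 (V=26.7668). Price 165.1909; hedge Δ=1.0000, bond B=-155.5691.
  t=1,j=0: stock 119.6800 → up 161.5680 (V=17.8640), down 81.3824 (V=0.0000). Price 11.9224; hedge Δ=0.2228, bond B=-14.7404.
  t=1,j=1: stock 237.6000 → up 320.7600 (V=165.1909), down 161.5680 (V=17.8640). Price 112.8488; hedge Δ=0.9255, bond B=-107.0421.
  t=0,j=0: stock 176.0000 → up 237.6000 (V=112.8488), down 119.6800 (V=11.9224). Price 77.0507; hedge Δ=0.8559, bond B=-73.5857.
Root portfolio cost Δ·176+B reproduces V0=77.0507.

(0,0): Delta=0.8559 Bond=-73.5857
(1,0): Delta=0.2228 Bond=-14.7404
(1,1): Delta=0.9255 Bond=-107.0421
(2,0): Delta=0.0000 Bond=0.0000
(2,1): Delta=0.2473 Bond=-22.0864
(2,2): Delta=1.0000 Bond=-155.5691
V0=77.0507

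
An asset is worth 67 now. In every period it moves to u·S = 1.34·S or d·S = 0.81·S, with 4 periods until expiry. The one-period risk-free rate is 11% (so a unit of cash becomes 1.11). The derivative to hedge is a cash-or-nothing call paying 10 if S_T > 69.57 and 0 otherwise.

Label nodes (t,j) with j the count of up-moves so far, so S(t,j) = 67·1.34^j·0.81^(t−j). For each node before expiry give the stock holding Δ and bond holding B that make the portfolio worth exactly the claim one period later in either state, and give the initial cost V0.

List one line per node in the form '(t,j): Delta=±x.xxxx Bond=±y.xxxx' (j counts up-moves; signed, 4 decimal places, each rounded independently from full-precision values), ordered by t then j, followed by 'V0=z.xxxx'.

(0,0): Delta=0.0658 Bond=0.7229
(1,0): Delta=0.1386 Bond=-3.1472
(1,1): Delta=0.0321 Bond=3.8304
(2,0): Delta=0.2189 Bond=-7.0212
(2,1): Delta=0.1014 Bond=-0.7888
(2,2): Delta=0.0000 Bond=8.1162
(3,0): Delta=0.0000 Bond=0.0000
(3,1): Delta=0.3203 Bond=-13.7685
(3,2): Delta=0.0000 Bond=9.0090
(3,3): Delta=0.0000 Bond=9.0090
V0=5.1348

No-arbitrage ⇒ martingale measure with p* = (R−d)/(u−d) = 0.5660.
Terminal payoffs: V(4,0)=0.0000, V(4,1)=0.0000, V(4,2)=10.0000, V(4,3)=10.0000, V(4,4)=10.0000
(3,0): S=35.6065. Δ = (V_up−V_dn)/(S_up−S_dn) = (0.0000−0.0000)/(47.7128−28.8413) = 0.0000. V = [p*·0.0000 + (1−p*)·0.0000]/1.11 = 0.0000. B = V − Δ·S = 0.0000.
(3,1): S=58.9047. Δ = (V_up−V_dn)/(S_up−S_dn) = (10.0000−0.0000)/(78.9322−47.7128) = 0.3203. V = [p*·10.0000 + (1−p*)·0.0000]/1.11 = 5.0994. B = V − Δ·S = -13.7685.
(3,2): S=97.4472. Δ = (V_up−V_dn)/(S_up−S_dn) = (10.0000−10.0000)/(130.5793−78.9322) = 0.0000. V = [p*·10.0000 + (1−p*)·10.0000]/1.11 = 9.0090. B = V − Δ·S = 9.0090.
(3,3): S=161.2090. Δ = (V_up−V_dn)/(S_up−S_dn) = (10.0000−10.0000)/(216.0200−130.5793) = 0.0000. V = [p*·10.0000 + (1−p*)·10.0000]/1.11 = 9.0090. B = V − Δ·S = 9.0090.
(2,0): S=43.9587. Δ = (V_up−V_dn)/(S_up−S_dn) = (5.0994−0.0000)/(58.9047−35.6065) = 0.2189. V = [p*·5.0994 + (1−p*)·0.0000]/1.11 = 2.6004. B = V − Δ·S = -7.0212.
(2,1): S=72.7218. Δ = (V_up−V_dn)/(S_up−S_dn) = (9.0090−5.0994)/(97.4472−58.9047) = 0.1014. V = [p*·9.0090 + (1−p*)·5.0994]/1.11 = 6.5878. B = V − Δ·S = -0.7888.
(2,2): S=120.3052. Δ = (V_up−V_dn)/(S_up−S_dn) = (9.0090−9.0090)/(161.2090−97.4472) = 0.0000. V = [p*·9.0090 + (1−p*)·9.0090]/1.11 = 8.1162. B = V − Δ·S = 8.1162.
(1,0): S=54.2700. Δ = (V_up−V_dn)/(S_up−S_dn) = (6.5878−2.6004)/(72.7218−43.9587) = 0.1386. V = [p*·6.5878 + (1−p*)·2.6004]/1.11 = 4.3760. B = V − Δ·S = -3.1472.
(1,1): S=89.7800. Δ = (V_up−V_dn)/(S_up−S_dn) = (8.1162−6.5878)/(120.3052−72.7218) = 0.0321. V = [p*·8.1162 + (1−p*)·6.5878]/1.11 = 6.7143. B = V − Δ·S = 3.8304.
(0,0): S=67.0000. Δ = (V_up−V_dn)/(S_up−S_dn) = (6.7143−4.3760)/(89.7800−54.2700) = 0.0658. V = [p*·6.7143 + (1−p*)·4.3760]/1.11 = 5.1348. B = V − Δ·S = 0.7229.
Root portfolio cost Δ·67+B reproduces V0=5.1348.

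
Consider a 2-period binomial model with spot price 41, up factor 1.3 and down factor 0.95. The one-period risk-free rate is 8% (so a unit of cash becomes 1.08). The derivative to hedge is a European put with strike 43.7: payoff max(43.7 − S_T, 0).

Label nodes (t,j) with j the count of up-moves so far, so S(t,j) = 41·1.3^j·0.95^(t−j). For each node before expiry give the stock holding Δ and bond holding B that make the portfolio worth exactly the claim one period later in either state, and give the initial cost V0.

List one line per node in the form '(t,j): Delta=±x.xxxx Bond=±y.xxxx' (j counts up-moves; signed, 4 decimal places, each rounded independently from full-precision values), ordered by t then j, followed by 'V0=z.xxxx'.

Since d<R<u, set p* = (R−d)/(u−d) = 0.3714; price each node as the discounted p*-expectation of its children.
Payoff layer (t=2): V(2,0)=6.6975, V(2,1)=0.0000, V(2,2)=0.0000
(1,0): S=38.9500. Δ = (V_up−V_dn)/(S_up−S_dn) = (0.0000−6.6975)/(50.6350−37.0025) = -0.4913. V = [p*·0.0000 + (1−p*)·6.6975]/1.08 = 3.8980. B = V − Δ·S = 23.0337.
(1,1): S=53.3000. Δ = (V_up−V_dn)/(S_up−S_dn) = (0.0000−0.0000)/(69.2900−50.6350) = 0.0000. V = [p*·0.0000 + (1−p*)·0.0000]/1.08 = 0.0000. B = V − Δ·S = 0.0000.
(0,0): S=41.0000. Δ = (V_up−V_dn)/(S_up−S_dn) = (0.0000−3.8980)/(53.3000−38.9500) = -0.2716. V = [p*·0.0000 + (1−p*)·3.8980]/1.08 = 2.2687. B = V − Δ·S = 13.4059.
Each (Δ,B) replicates both successor values, so the strategy is self-financing and V0 is arbitrage-free.

(0,0): Delta=-0.2716 Bond=13.4059
(1,0): Delta=-0.4913 Bond=23.0337
(1,1): Delta=0.0000 Bond=0.0000
V0=2.2687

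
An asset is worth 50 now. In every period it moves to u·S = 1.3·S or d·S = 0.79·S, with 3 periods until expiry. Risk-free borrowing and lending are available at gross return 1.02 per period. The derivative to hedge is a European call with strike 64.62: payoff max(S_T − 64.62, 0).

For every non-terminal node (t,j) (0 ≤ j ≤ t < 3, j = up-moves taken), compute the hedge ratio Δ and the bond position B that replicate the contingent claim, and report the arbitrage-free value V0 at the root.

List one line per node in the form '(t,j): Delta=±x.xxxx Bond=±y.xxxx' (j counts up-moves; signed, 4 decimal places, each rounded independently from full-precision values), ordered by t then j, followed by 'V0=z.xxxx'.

Under the risk-neutral measure, an up-move has probability p* = (R−d)/(u−d) = 0.4510 and values discount at R = 1.02.
Payoff layer (t=3): V(3,0)=0.0000, V(3,1)=0.0000, V(3,2)=2.1350, V(3,3)=45.2300
(2,0): S=31.2050. Δ = (V_up−V_dn)/(S_up−S_dn) = (0.0000−0.0000)/(40.5665−24.6520) = 0.0000. V = [p*·0.0000 + (1−p*)·0.0000]/1.02 = 0.0000. B = V − Δ·S = 0.0000.
(2,1): S=51.3500. Δ = (V_up−V_dn)/(S_up−S_dn) = (2.1350−0.0000)/(66.7550−40.5665) = 0.0815. V = [p*·2.1350 + (1−p*)·0.0000]/1.02 = 0.9440. B = V − Δ·S = -3.2423.
(2,2): S=84.5000. Δ = (V_up−V_dn)/(S_up−S_dn) = (45.2300−2.1350)/(109.8500−66.7550) = 1.0000. V = [p*·45.2300 + (1−p*)·2.1350]/1.02 = 21.1471. B = V − Δ·S = -63.3529.
(1,0): S=39.5000. Δ = (V_up−V_dn)/(S_up−S_dn) = (0.9440−0.0000)/(51.3500−31.2050) = 0.0469. V = [p*·0.9440 + (1−p*)·0.0000]/1.02 = 0.4174. B = V − Δ·S = -1.4335.
(1,1): S=65.0000. Δ = (V_up−V_dn)/(S_up−S_dn) = (21.1471−0.9440)/(84.5000−51.3500) = 0.6094. V = [p*·21.1471 + (1−p*)·0.9440]/1.02 = 9.8580. B = V − Δ·S = -29.7559.
(0,0): S=50.0000. Δ = (V_up−V_dn)/(S_up−S_dn) = (9.8580−0.4174)/(65.0000−39.5000) = 0.3702. V = [p*·9.8580 + (1−p*)·0.4174]/1.02 = 4.5832. B = V − Δ·S = -13.9278.
Root portfolio cost Δ·50+B reproduces V0=4.5832.

(0,0): Delta=0.3702 Bond=-13.9278
(1,0): Delta=0.0469 Bond=-1.4335
(1,1): Delta=0.6094 Bond=-29.7559
(2,0): Delta=0.0000 Bond=0.0000
(2,1): Delta=0.0815 Bond=-3.2423
(2,2): Delta=1.0000 Bond=-63.3529
V0=4.5832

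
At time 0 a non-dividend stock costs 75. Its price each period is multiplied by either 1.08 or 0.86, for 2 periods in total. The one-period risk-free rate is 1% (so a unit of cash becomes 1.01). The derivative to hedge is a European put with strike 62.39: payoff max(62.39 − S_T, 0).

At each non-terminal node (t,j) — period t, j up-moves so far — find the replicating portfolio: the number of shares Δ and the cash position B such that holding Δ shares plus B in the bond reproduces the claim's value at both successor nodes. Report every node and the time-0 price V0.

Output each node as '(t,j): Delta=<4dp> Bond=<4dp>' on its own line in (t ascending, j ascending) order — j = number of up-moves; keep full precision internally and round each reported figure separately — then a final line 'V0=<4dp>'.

Since d<R<u, set p* = (R−d)/(u−d) = 0.6818; price each node as the discounted p*-expectation of its children.
Terminal values V(2,·): V(2,0)=6.9200, V(2,1)=0.0000, V(2,2)=0.0000
(1,0): S=64.5000. Δ = (V_up−V_dn)/(S_up−S_dn) = (0.0000−6.9200)/(69.6600−55.4700) = -0.4877. V = [p*·0.0000 + (1−p*)·6.9200]/1.01 = 2.1800. B = V − Δ·S = 33.6346.
(1,1): S=81.0000. Δ = (V_up−V_dn)/(S_up−S_dn) = (0.0000−0.0000)/(87.4800−69.6600) = 0.0000. V = [p*·0.0000 + (1−p*)·0.0000]/1.01 = 0.0000. B = V − Δ·S = 0.0000.
(0,0): S=75.0000. Δ = (V_up−V_dn)/(S_up−S_dn) = (0.0000−2.1800)/(81.0000−64.5000) = -0.1321. V = [p*·0.0000 + (1−p*)·2.1800]/1.01 = 0.6868. B = V − Δ·S = 10.5959.
Self-financing check: at every node Δ·S+B equals the discounted successor values.

(0,0): Delta=-0.1321 Bond=10.5959
(1,0): Delta=-0.4877 Bond=33.6346
(1,1): Delta=0.0000 Bond=0.0000
V0=0.6868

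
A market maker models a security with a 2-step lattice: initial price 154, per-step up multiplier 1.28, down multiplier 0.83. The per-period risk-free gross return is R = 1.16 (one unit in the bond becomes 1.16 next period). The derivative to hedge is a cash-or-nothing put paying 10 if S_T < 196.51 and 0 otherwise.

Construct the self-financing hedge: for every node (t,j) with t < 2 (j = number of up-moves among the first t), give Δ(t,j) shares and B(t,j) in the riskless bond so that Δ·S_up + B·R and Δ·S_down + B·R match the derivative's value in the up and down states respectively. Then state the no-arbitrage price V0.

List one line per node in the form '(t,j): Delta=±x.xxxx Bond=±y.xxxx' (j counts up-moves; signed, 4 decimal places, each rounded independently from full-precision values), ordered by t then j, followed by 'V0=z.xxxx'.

No-arbitrage ⇒ martingale measure with p* = (R−d)/(u−d) = 0.7333.
Terminal values V(2,·): V(2,0)=10.0000, V(2,1)=10.0000, V(2,2)=0.0000
Node (1,0) S=127.8200: V=(p*·10.0000+(1−p*)·10.0000)/1.16=8.6207; Δ=(10.0000−10.0000)/(163.6096−106.0906)=0.0000; B=V−Δ·S=8.6207
Node (1,1) S=197.1200: V=(p*·0.0000+(1−p*)·10.0000)/1.16=2.2989; Δ=(0.0000−10.0000)/(252.3136−163.6096)=-0.1127; B=V−Δ·S=24.5211
Node (0,0) S=154.0000: V=(p*·2.2989+(1−p*)·8.6207)/1.16=3.4351; Δ=(2.2989−8.6207)/(197.1200−127.8200)=-0.0912; B=V−Δ·S=17.4836
Each (Δ,B) replicates both successor values, so the strategy is self-financing and V0 is arbitrage-free.

(0,0): Delta=-0.0912 Bond=17.4836
(1,0): Delta=0.0000 Bond=8.6207
(1,1): Delta=-0.1127 Bond=24.5211
V0=3.4351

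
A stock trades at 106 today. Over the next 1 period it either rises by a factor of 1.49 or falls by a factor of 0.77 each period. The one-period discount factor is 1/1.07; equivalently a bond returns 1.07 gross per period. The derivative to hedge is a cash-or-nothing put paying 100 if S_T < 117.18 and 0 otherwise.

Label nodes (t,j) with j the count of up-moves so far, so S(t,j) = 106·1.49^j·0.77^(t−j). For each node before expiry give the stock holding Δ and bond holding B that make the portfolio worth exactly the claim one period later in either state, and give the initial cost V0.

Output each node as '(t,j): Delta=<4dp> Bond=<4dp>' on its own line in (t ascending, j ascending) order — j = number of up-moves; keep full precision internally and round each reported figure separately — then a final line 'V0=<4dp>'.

No-arbitrage ⇒ martingale measure with p* = (R−d)/(u−d) = 0.4167.
Terminal payoffs: V(1,0)=100.0000, V(1,1)=0.0000
Node (0,0) S=106.0000: V=(p*·0.0000+(1−p*)·100.0000)/1.07=54.5171; Δ=(0.0000−100.0000)/(157.9400−81.6200)=-1.3103; B=V−Δ·S=193.4060
Self-financing check: at every node Δ·S+B equals the discounted successor values.

(0,0): Delta=-1.3103 Bond=193.4060
V0=54.5171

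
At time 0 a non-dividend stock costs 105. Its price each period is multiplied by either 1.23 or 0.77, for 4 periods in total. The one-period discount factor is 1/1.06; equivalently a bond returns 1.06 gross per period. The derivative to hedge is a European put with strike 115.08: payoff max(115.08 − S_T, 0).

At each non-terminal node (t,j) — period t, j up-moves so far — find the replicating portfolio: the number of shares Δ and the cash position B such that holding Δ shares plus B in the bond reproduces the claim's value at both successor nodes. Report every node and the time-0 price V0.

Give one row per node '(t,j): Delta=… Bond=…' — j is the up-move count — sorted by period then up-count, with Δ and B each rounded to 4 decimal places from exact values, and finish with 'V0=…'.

(0,0): Delta=-0.3376 Bond=47.6484
(1,0): Delta=-0.6636 Bond=76.8653
(1,1): Delta=-0.2179 Bond=35.0560
(2,0): Delta=-1.0000 Bond=102.4208
(2,1): Delta=-0.5401 Bond=69.2000
(2,2): Delta=-0.0997 Bond=18.3769
(3,0): Delta=-1.0000 Bond=108.5660
(3,1): Delta=-1.0000 Bond=108.5660
(3,2): Delta=-0.3714 Bond=52.7093
(3,3): Delta=0.0000 Bond=0.0000
V0=12.2035

Since d<R<u, set p* = (R−d)/(u−d) = 0.6304; price each node as the discounted p*-expectation of its children.
Payoff layer (t=4): V(4,0)=78.1693, V(4,1)=56.1188, V(4,2)=20.8952, V(4,3)=0.0000, V(4,4)=0.0000
(3,0): S=47.9360. Δ = (V_up−V_dn)/(S_up−S_dn) = (56.1188−78.1693)/(58.9612−36.9107) = -1.0000. V = [p*·56.1188 + (1−p*)·78.1693]/1.06 = 60.6301. B = V − Δ·S = 108.5660.
(3,1): S=76.5730. Δ = (V_up−V_dn)/(S_up−S_dn) = (20.8952−56.1188)/(94.1848−58.9612) = -1.0000. V = [p*·20.8952 + (1−p*)·56.1188]/1.06 = 31.9930. B = V − Δ·S = 108.5660.
(3,2): S=122.3180. Δ = (V_up−V_dn)/(S_up−S_dn) = (0.0000−20.8952)/(150.4511−94.1848) = -0.3714. V = [p*·0.0000 + (1−p*)·20.8952]/1.06 = 7.2850. B = V − Δ·S = 52.7093.
(3,3): S=195.3910. Δ = (V_up−V_dn)/(S_up−S_dn) = (0.0000−0.0000)/(240.3310−150.4511) = 0.0000. V = [p*·0.0000 + (1−p*)·0.0000]/1.06 = 0.0000. B = V − Δ·S = 0.0000.
(2,0): S=62.2545. Δ = (V_up−V_dn)/(S_up−S_dn) = (31.9930−60.6301)/(76.5730−47.9360) = -1.0000. V = [p*·31.9930 + (1−p*)·60.6301]/1.06 = 40.1663. B = V − Δ·S = 102.4208.
(2,1): S=99.4455. Δ = (V_up−V_dn)/(S_up−S_dn) = (7.2850−31.9930)/(122.3180−76.5730) = -0.5401. V = [p*·7.2850 + (1−p*)·31.9930]/1.06 = 15.4870. B = V − Δ·S = 69.2000.
(2,2): S=158.8545. Δ = (V_up−V_dn)/(S_up−S_dn) = (0.0000−7.2850)/(195.3910−122.3180) = -0.0997. V = [p*·0.0000 + (1−p*)·7.2850]/1.06 = 2.5399. B = V − Δ·S = 18.3769.
(1,0): S=80.8500. Δ = (V_up−V_dn)/(S_up−S_dn) = (15.4870−40.1663)/(99.4455−62.2545) = -0.6636. V = [p*·15.4870 + (1−p*)·40.1663]/1.06 = 23.2147. B = V − Δ·S = 76.8653.
(1,1): S=129.1500. Δ = (V_up−V_dn)/(S_up−S_dn) = (2.5399−15.4870)/(158.8545−99.4455) = -0.2179. V = [p*·2.5399 + (1−p*)·15.4870]/1.06 = 6.9101. B = V − Δ·S = 35.0560.
(0,0): S=105.0000. Δ = (V_up−V_dn)/(S_up−S_dn) = (6.9101−23.2147)/(129.1500−80.8500) = -0.3376. V = [p*·6.9101 + (1−p*)·23.2147]/1.06 = 12.2035. B = V − Δ·S = 47.6484.
Self-financing check: at every node Δ·S+B equals the discounted successor values.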